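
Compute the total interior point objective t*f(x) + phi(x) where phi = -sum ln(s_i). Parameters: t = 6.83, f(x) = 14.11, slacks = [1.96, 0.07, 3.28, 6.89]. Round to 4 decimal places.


Step 1: Compute log-barrier.
ln values: [0.6729, -2.6593, 1.1878, 1.9301]
phi = -(0.6729 - 2.6593 + 1.1878 + 1.9301) = -1.1316
Step 2: Compute augmented objective.
t*f(x) = 6.83*14.11 = 96.3713
Total = 96.3713 - 1.1316 = 95.2397


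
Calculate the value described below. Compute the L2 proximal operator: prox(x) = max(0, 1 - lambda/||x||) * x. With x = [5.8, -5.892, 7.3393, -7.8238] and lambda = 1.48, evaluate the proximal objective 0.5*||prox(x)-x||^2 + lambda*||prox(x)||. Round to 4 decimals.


Step 1: Compute ||x||.
||x|| = 13.5437
Step 2: Compute scaling factor.
scale = max(0, 1 - 1.48/13.5437) = 0.8907
Step 3: prox(x) = [5.1662, -5.2481, 6.5373, -6.9688]
||prox(x)|| = 12.0637
Step 4: Proximal objective.
0.5*||prox-x||^2 = 1.0952
lambda*||prox|| = 17.8543
Total = 18.9495


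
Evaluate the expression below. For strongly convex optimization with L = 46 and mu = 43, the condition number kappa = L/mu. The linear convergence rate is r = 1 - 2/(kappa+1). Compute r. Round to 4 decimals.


Step 1: Compute the condition number.
kappa = L/mu = 46/43 = 1.0698
Step 2: Compute the convergence rate.
r = 1 - 2/(kappa + 1) = 1 - 2*mu/(L + mu) = (L - mu)/(L + mu) = 3/89 = 0.0337


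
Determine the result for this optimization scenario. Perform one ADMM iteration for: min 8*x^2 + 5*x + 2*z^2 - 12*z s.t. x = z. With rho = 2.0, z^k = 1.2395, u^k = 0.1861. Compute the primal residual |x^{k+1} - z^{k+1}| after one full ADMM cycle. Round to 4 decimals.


ADMM iteration with rho = 2.0, z^k = 1.2395, u^k = 0.1861
Step 1: x-update.
Minimize 8*x^2 + 5*x + (2.0/2)*(x - 1.2395 + 0.1861)^2
FOC: (2*8 + 2.0)*x = -5 + 2.0*(1.2395 - 0.1861)
x^{k+1} = -0.1607
Step 2: z-update.
Minimize 2*z^2 - 12*z + (2.0/2)*(-0.1607 - z + 0.1861)^2
FOC: (2*2 + 2.0)*z = 12 + 2.0*(-0.1607 + 0.1861)
z^{k+1} = 2.0085
Step 3: u-update.
u^{k+1} = 0.1861 - 0.1607 - 2.0085 = -1.9831
Step 4: Primal residual = |-0.1607 - 2.0085| = 2.1692


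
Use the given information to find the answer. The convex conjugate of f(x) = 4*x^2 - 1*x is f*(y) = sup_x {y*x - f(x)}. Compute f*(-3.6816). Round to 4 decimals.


f*(y) = sup_x {y*x - a*x^2 - b*x} = sup_x {(y-b)*x - a*x^2}
FOC: (y - b) - 2a*x = 0 => x* = (y - b)/(2a)
x* = (-3.6816 + 1)/(2*4) = -0.3352
f*(-3.6816) = (y-b)^2/(4a) = (-3.6816 + 1)^2/(4*4)
= 7.191/16 = 0.4494


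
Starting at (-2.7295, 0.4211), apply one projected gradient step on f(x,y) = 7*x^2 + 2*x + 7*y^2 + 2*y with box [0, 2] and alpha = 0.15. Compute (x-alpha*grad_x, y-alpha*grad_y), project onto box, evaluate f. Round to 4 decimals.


Step 1: Compute gradient at (-2.7295, 0.4211).
grad_x = 2*7*-2.7295 + 2 = -36.213
grad_y = 2*7*0.4211 + 2 = 7.8954
Step 2: Gradient step.
x_raw = -2.7295 - 0.15*-36.213 = 2.7025
y_raw = 0.4211 - 0.15*7.8954 = -0.7632
Step 3: Project onto [0, 2].
x_proj = clip(2.7025) = 2.0
y_proj = clip(-0.7632) = 0.0
Step 4: Evaluate f.
f(2.0, 0.0) = 32.0


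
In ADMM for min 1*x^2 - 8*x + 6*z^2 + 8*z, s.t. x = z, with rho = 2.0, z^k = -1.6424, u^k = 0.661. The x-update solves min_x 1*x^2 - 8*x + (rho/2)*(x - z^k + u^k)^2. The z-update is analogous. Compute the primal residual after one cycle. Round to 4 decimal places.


ADMM iteration with rho = 2.0, z^k = -1.6424, u^k = 0.661
Step 1: x-update.
Minimize 1*x^2 - 8*x + (2.0/2)*(x + 1.6424 + 0.661)^2
FOC: (2*1 + 2.0)*x = 8 + 2.0*(-1.6424 - 0.661)
x^{k+1} = 0.8483
Step 2: z-update.
Minimize 6*z^2 + 8*z + (2.0/2)*(0.8483 - z + 0.661)^2
FOC: (2*6 + 2.0)*z = -8 + 2.0*(0.8483 + 0.661)
z^{k+1} = -0.3558
Step 3: u-update.
u^{k+1} = 0.661 + 0.8483 + 0.3558 = 1.8651
Step 4: Primal residual = |0.8483 + 0.3558| = 1.2041


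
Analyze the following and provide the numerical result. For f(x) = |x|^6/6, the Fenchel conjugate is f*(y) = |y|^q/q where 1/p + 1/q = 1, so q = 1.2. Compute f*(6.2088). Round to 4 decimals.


The conjugate exponent q satisfies 1/p + 1/q = 1.
p = 6, so q = 6/(6 - 1) = 1.2
|y|^q = 6.2088^1.2 = 8.9456
f*(6.2088) = 8.9456 / 1.2 = 7.4547


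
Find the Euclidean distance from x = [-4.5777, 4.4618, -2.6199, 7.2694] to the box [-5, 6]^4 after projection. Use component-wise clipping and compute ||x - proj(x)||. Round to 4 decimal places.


Project each component onto [-5, 6].
clip(-4.5777) = -4.5777, clip(4.4618) = 4.4618, clip(-2.6199) = -2.6199, clip(7.2694) = 6.0
Projection = [-4.5777, 4.4618, -2.6199, 6.0]
Squared diffs: [0.0, 0.0, 0.0, 1.6114]
Distance = sqrt(1.6114) = 1.2694


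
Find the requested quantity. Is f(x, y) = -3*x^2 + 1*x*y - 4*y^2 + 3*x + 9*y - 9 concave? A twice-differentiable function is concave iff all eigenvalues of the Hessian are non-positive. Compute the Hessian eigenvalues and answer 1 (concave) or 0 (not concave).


The Hessian of f(x,y) = -3*x^2 + 1*x*y - 4*y^2 + 3*x + 9*y - 9 is:
H = [[-6, 1], [1, -8]]
Trace = -6 - 8 = -14
Determinant = -6*-8 - (1)^2 = 47
Discriminant = (-14)^2 - 4*47 = 8.0
Eigenvalues: lambda_1 = -8.4142, lambda_2 = -5.5858
The function is concave.

1


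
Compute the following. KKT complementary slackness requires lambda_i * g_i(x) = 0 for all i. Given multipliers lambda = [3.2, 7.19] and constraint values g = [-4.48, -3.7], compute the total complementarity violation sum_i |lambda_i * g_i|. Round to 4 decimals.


KKT complementary slackness check:
lambda_1 * g_1 = 3.2 * -4.48 = -14.336
lambda_2 * g_2 = 7.19 * -3.7 = -26.603
Total violation = 14.336 + 26.603 = 40.939


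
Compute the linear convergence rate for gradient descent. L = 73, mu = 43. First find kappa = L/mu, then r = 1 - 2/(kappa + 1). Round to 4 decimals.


Step 1: Compute the condition number.
kappa = L/mu = 73/43 = 1.6977
Step 2: Compute the convergence rate.
r = 1 - 2/(kappa + 1) = 1 - 2*mu/(L + mu) = (L - mu)/(L + mu) = 30/116 = 0.2586


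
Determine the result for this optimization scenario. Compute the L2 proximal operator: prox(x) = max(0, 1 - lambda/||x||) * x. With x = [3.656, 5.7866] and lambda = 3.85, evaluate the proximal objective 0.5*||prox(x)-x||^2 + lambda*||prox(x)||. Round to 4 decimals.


Step 1: Compute ||x||.
||x|| = 6.8448
Step 2: Compute scaling factor.
scale = max(0, 1 - 3.85/6.8448) = 0.4375
Step 3: prox(x) = [1.5996, 2.5318]
||prox(x)|| = 2.9948
Step 4: Proximal objective.
0.5*||prox-x||^2 = 7.4113
lambda*||prox|| = 11.53
Total = 18.9412


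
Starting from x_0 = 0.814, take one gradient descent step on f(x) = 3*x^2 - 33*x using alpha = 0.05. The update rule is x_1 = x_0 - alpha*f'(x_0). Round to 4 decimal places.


We compute the gradient at x_0 and apply the update.
f'(x) = 6*x - 33
f'(0.814) = 6*0.814 - 33 = -28.116
x_1 = 0.814 - 0.05*-28.116 = 2.2198


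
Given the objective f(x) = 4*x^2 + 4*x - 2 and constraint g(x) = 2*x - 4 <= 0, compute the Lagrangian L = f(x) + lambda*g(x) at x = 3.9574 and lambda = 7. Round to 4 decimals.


Step 1: Evaluate f(x).
f(3.9574) = 4*3.9574^2 + 4*3.9574 - 2 = 76.4737
Step 2: Evaluate g(x).
g(3.9574) = 2*3.9574 - 4 = 3.9148
Step 3: Compute Lagrangian.
L = 76.4737 + 7*3.9148 = 103.8773


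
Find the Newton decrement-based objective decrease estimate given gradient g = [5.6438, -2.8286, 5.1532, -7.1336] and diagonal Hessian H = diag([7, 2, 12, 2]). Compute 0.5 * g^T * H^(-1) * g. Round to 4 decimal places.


Step 1: H is diagonal, so H^(-1) * g = [0.8063, -1.4143, 0.4294, -3.5668].
Step 2: g^T H^(-1) g = sum_i g_i^2 / H_ii
  = (5.6438)^2/7 + (-2.8286)^2/2 + (5.1532)^2/12 + (-7.1336)^2/2
  = 4.5504 + 4.0005 + 2.213 + 25.4441 = 36.2079
Step 3: Objective decrease = 0.5 * g^T H^(-1) g = 18.104


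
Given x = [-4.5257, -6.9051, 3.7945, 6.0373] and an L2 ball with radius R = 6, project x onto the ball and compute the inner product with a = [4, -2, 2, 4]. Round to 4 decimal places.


Step 1: Compute ||x|| (intermediates to 6 decimals).
||x|| = sqrt((-4.5257)^2 + (-6.9051)^2 + 3.7945^2 + 6.0373^2) = 10.909152
Step 2: Project.
Since ||x|| > R, scale = R/||x|| = 6/10.909152 = 0.549997, proj(x) = scale * x
proj(x) = [-2.489121, -3.797784, 2.086964, 3.320497]
Step 3: Dot product.
a^T * proj(x) = 4*(-2.489121) - 2*(-3.797784) + 2*2.086964 + 4*3.320497 = 15.095


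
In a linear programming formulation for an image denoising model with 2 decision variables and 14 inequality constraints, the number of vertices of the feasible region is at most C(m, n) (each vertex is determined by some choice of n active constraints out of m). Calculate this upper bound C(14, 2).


Each vertex corresponds to some choice of n active constraints out of m, so the number of vertices is at most C(m, n) = m! / (n!(m-n)!).
m = 14, n = 2
Numerator: 14 * 13
Denominator: 2! = 2
C(14, 2) = 91


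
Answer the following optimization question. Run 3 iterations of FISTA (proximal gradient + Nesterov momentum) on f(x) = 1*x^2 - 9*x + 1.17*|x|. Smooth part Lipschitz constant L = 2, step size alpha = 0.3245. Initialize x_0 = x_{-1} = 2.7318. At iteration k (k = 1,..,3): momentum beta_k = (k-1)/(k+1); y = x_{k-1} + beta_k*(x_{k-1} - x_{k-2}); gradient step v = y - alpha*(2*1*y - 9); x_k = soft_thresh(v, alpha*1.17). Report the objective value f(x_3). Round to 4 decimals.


FISTA on f(x) = 1*x^2 - 9*x + 1.17*|x|
L = 2, alpha = 0.3245
Iteration 1: beta = 0.0, y = 2.7318 + 0.0*(2.7318 - 2.7318) = 2.7318
  grad(y) = -3.5364, v = y - alpha*grad = 3.8794
  prox(v) = soft_thresh(3.8794, 0.3797) = 3.4997
Iteration 2: beta = 0.3333, y = 3.4997 + 0.3333*(3.4997 - 2.7318) = 3.7557
  grad(y) = -1.4887, v = y - alpha*grad = 4.2387
  prox(v) = soft_thresh(4.2387, 0.3797) = 3.8591
Iteration 3: beta = 0.5, y = 3.8591 + 0.5*(3.8591 - 3.4997) = 4.0388
  grad(y) = -0.9225, v = y - alpha*grad = 4.3381
  prox(v) = soft_thresh(4.3381, 0.3797) = 3.9584
f(x_3) = 1*3.9584^2 - 9*3.9584 + 1.17*|3.9584| = -15.3253


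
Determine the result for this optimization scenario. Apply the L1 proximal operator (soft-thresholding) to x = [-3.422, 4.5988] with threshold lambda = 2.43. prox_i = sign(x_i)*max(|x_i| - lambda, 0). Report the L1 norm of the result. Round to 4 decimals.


Soft-thresholding with lambda = 2.43:
prox(-3.422) = sign(-3.422)*max(|-3.422| - 2.43, 0) = -0.992
prox(4.5988) = sign(4.5988)*max(|4.5988| - 2.43, 0) = 2.1688
prox(x) = [-0.992, 2.1688]
||prox(x)||_1 = 0.992 + 2.1688 = 3.1608


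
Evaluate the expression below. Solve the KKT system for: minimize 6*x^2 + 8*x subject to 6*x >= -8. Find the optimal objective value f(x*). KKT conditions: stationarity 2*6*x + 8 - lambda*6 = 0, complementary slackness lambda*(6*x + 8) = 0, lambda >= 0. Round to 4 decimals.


Step 1: Try lambda = 0 (constraint inactive).
Stationarity: 2*6*x + 8 = 0
x* = -8/(2*6) = -2/3 = -0.6667 (rounded; the exact value -2/3 is used below)
Check constraint: 6*-0.6667 = -4.0002 >= -8 -- satisfied.
Step 2: Compute optimal value.
f(x*) = 6*(-2/3)^2 + 8*(-2/3) = -2.6667


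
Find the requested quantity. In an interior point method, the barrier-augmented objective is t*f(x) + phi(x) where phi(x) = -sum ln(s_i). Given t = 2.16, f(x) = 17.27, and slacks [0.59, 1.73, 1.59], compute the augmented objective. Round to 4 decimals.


Step 1: Compute log-barrier.
ln values: [-0.5276, 0.5481, 0.4637]
phi = -(-0.5276 + 0.5481 + 0.4637) = -0.4842
Step 2: Compute augmented objective.
t*f(x) = 2.16*17.27 = 37.3032
Total = 37.3032 - 0.4842 = 36.819


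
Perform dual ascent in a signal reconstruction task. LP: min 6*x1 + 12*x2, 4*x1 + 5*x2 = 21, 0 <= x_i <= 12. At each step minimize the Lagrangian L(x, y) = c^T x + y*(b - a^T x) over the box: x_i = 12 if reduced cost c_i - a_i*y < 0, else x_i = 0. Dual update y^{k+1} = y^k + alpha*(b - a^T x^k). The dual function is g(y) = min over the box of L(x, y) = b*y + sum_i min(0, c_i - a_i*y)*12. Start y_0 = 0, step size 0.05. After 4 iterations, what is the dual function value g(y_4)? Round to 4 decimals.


Dual ascent for LP: min 6*x1 + 12*x2, 4*x1 + 5*x2 = 21, 0 <= x_i <= 12
Step 1: y^k = 0.0, reduced costs: (6.0, 12.0)
  x^k = (0.0, 0.0), subgradient = b - a^T x = 21.0
  y^{k+1} = 0.0 + 0.05*21.0 = 1.05
Step 2: y^k = 1.05, reduced costs: (1.8, 6.75)
  x^k = (0.0, 0.0), subgradient = b - a^T x = 21.0
  y^{k+1} = 1.05 + 0.05*21.0 = 2.1
Step 3: y^k = 2.1, reduced costs: (-2.4, 1.5)
  x^k = (12.0, 0.0), subgradient = b - a^T x = -27.0
  y^{k+1} = 2.1 + 0.05*-27.0 = 0.75
Step 4: y^k = 0.75, reduced costs: (3.0, 8.25)
  x^k = (0.0, 0.0), subgradient = b - a^T x = 21.0
  y^{k+1} = 0.75 + 0.05*21.0 = 1.8
Dual objective at y_4 = 1.8: reduced costs (-1.2, 3.0), box minimizer x = (12.0, 0.0)
g(y_4) = b*y + (c1 - a1*y)*x1 + (c2 - a2*y)*x2 = 21*1.8 + (-1.2)*12.0 + 3.0*0.0 = 37.8 - 14.4 + 0.0 = 23.4


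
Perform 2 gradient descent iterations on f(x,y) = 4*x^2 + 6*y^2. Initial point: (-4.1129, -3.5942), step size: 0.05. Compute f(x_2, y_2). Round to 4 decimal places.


Gradient descent on f(x,y) = 4*x^2 + 6*y^2.
Starting point: (-4.1129, -3.5942), alpha = 0.05
Step 1: grad_x = 2*4*-4.1129 = -32.9032, grad_y = 2*6*-3.5942 = -43.1304
  x_1 = -4.1129 - 0.05*-32.9032 = -2.4677
  y_1 = -3.5942 - 0.05*-43.1304 = -1.4377
Step 2: grad_x = 2*4*-2.4677 = -19.7419, grad_y = 2*6*-1.4377 = -17.2522
  x_2 = -2.4677 - 0.05*-19.7419 = -1.4806
  y_2 = -1.4377 - 0.05*-17.2522 = -0.5751
f(-1.4806, -0.5751) = 4*(-1.4806)^2 + 6*(-0.5751)^2 = 10.7535


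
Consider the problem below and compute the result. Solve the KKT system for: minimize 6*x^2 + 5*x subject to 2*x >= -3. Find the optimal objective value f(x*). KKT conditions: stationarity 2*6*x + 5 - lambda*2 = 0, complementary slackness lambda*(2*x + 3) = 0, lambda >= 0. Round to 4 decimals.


Step 1: Try lambda = 0 (constraint inactive).
Stationarity: 2*6*x + 5 = 0
x* = -5/(2*6) = -5/12 = -0.4167 (rounded; the exact value -5/12 is used below)
Check constraint: 2*-0.4167 = -0.8334 >= -3 -- satisfied.
Step 2: Compute optimal value.
f(x*) = 6*(-5/12)^2 + 5*(-5/12) = -1.0417


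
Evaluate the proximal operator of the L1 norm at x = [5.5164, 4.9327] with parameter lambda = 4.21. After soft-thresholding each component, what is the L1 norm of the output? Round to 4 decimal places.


Soft-thresholding with lambda = 4.21:
prox(5.5164) = sign(5.5164)*max(|5.5164| - 4.21, 0) = 1.3064
prox(4.9327) = sign(4.9327)*max(|4.9327| - 4.21, 0) = 0.7227
prox(x) = [1.3064, 0.7227]
||prox(x)||_1 = 1.3064 + 0.7227 = 2.0291


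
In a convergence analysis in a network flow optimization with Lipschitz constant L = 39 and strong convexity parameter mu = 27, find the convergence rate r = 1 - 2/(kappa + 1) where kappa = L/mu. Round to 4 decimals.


Step 1: Compute the condition number.
kappa = L/mu = 39/27 = 1.4444
Step 2: Compute the convergence rate.
r = 1 - 2/(kappa + 1) = 1 - 2*mu/(L + mu) = (L - mu)/(L + mu) = 12/66 = 0.1818


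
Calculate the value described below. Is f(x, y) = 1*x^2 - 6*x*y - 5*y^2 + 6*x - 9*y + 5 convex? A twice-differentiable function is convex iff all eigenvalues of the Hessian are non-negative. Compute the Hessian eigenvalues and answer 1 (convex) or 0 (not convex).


The Hessian of f(x,y) = 1*x^2 - 6*x*y - 5*y^2 + 6*x - 9*y + 5 is:
H = [[2, -6], [-6, -10]]
Trace = 2 - 10 = -8
Determinant = 2*-10 - (-6)^2 = -56
Discriminant = (-8)^2 - 4*-56 = 288.0
Eigenvalues: lambda_1 = -12.4853, lambda_2 = 4.4853
The function is not convex.

0


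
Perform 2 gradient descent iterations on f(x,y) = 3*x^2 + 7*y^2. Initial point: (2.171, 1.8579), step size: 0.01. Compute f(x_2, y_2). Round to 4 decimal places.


Gradient descent on f(x,y) = 3*x^2 + 7*y^2.
Starting point: (2.171, 1.8579), alpha = 0.01
Step 1: grad_x = 2*3*2.171 = 13.026, grad_y = 2*7*1.8579 = 26.0106
  x_1 = 2.171 - 0.01*13.026 = 2.0407
  y_1 = 1.8579 - 0.01*26.0106 = 1.5978
Step 2: grad_x = 2*3*2.0407 = 12.2444, grad_y = 2*7*1.5978 = 22.3691
  x_2 = 2.0407 - 0.01*12.2444 = 1.9183
  y_2 = 1.5978 - 0.01*22.3691 = 1.3741
f(1.9183, 1.3741) = 3*1.9183^2 + 7*1.3741^2 = 24.2567


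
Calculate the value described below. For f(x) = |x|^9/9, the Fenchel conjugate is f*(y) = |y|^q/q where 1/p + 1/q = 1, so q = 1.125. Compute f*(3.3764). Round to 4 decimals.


The conjugate exponent q satisfies 1/p + 1/q = 1.
p = 9, so q = 9/(9 - 1) = 1.125
|y|^q = 3.3764^1.125 = 3.9311
f*(3.3764) = 3.9311 / 1.125 = 3.4943


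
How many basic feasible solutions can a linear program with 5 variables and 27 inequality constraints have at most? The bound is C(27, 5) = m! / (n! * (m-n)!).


Each vertex corresponds to some choice of n active constraints out of m, so the number of vertices is at most C(m, n) = m! / (n!(m-n)!).
m = 27, n = 5
Numerator: 27 * 26 * 25 * 24 * 23
Denominator: 5! = 120
C(27, 5) = 80730


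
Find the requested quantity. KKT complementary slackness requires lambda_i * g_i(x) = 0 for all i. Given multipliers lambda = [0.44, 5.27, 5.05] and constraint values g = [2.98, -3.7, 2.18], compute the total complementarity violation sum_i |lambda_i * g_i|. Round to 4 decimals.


KKT complementary slackness check:
lambda_1 * g_1 = 0.44 * 2.98 = 1.3112
lambda_2 * g_2 = 5.27 * -3.7 = -19.499
lambda_3 * g_3 = 5.05 * 2.18 = 11.009
Total violation = 1.3112 + 19.499 + 11.009 = 31.8192


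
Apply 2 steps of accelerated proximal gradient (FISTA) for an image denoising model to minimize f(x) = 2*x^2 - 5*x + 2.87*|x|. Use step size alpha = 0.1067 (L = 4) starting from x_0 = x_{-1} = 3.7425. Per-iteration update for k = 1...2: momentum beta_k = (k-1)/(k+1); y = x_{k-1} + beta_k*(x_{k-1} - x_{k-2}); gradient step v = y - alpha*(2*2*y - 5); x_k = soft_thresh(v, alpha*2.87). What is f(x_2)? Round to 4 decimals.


FISTA on f(x) = 2*x^2 - 5*x + 2.87*|x|
L = 4, alpha = 0.1067
Iteration 1: beta = 0.0, y = 3.7425 + 0.0*(3.7425 - 3.7425) = 3.7425
  grad(y) = 9.97, v = y - alpha*grad = 2.6787
  prox(v) = soft_thresh(2.6787, 0.3062) = 2.3725
Iteration 2: beta = 0.3333, y = 2.3725 + 0.3333*(2.3725 - 3.7425) = 1.9158
  grad(y) = 2.6632, v = y - alpha*grad = 1.6316
  prox(v) = soft_thresh(1.6316, 0.3062) = 1.3254
f(x_2) = 2*1.3254^2 - 5*1.3254 + 2.87*|1.3254| = 0.6903


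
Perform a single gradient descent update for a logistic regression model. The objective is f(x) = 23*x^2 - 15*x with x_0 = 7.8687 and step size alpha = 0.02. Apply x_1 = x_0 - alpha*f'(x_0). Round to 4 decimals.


We compute the gradient at x_0 and apply the update.
f'(x) = 46*x - 15
f'(7.8687) = 46*7.8687 - 15 = 346.9602
x_1 = 7.8687 - 0.02*346.9602 = 0.9295


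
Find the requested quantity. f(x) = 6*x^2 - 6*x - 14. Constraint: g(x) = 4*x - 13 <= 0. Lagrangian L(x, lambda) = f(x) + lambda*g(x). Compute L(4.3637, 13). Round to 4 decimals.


Step 1: Evaluate f(x).
f(4.3637) = 6*4.3637^2 - 6*4.3637 - 14 = 74.0691
Step 2: Evaluate g(x).
g(4.3637) = 4*4.3637 - 13 = 4.4548
Step 3: Compute Lagrangian.
L = 74.0691 + 13*4.4548 = 131.9815


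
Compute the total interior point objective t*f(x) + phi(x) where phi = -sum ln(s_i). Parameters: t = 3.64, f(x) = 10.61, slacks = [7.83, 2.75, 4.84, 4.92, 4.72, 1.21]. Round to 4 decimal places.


Step 1: Compute log-barrier.
ln values: [2.058, 1.0116, 1.5769, 1.5933, 1.5518, 0.1906]
phi = -(2.058 + 1.0116 + 1.5769 + 1.5933 + 1.5518 + 0.1906) = -7.9822
Step 2: Compute augmented objective.
t*f(x) = 3.64*10.61 = 38.6204
Total = 38.6204 - 7.9822 = 30.6382


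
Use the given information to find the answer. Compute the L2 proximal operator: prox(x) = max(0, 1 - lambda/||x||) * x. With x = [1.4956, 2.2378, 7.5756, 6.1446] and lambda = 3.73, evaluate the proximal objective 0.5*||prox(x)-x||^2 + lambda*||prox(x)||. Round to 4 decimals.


Step 1: Compute ||x||.
||x|| = 10.1188
Step 2: Compute scaling factor.
scale = max(0, 1 - 3.73/10.1188) = 0.6314
Step 3: prox(x) = [0.9443, 1.4129, 4.7831, 3.8796]
||prox(x)|| = 6.3888
Step 4: Proximal objective.
0.5*||prox-x||^2 = 6.9565
lambda*||prox|| = 23.8302
Total = 30.7867


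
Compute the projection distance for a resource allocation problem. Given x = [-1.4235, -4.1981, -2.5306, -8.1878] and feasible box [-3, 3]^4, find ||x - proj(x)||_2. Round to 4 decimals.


Project each component onto [-3, 3].
clip(-1.4235) = -1.4235, clip(-4.1981) = -3.0, clip(-2.5306) = -2.5306, clip(-8.1878) = -3.0
Projection = [-1.4235, -3.0, -2.5306, -3.0]
Squared diffs: [0.0, 1.4354, 0.0, 26.9133]
Distance = sqrt(28.3487) = 5.3244


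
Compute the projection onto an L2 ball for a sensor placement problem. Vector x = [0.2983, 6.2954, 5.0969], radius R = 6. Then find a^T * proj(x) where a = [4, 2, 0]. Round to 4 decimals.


Step 1: Compute ||x|| (intermediates to 6 decimals).
||x|| = sqrt(0.2983^2 + 6.2954^2 + 5.0969^2) = 8.105519
Step 2: Project.
Since ||x|| > R, scale = R/||x|| = 6/8.105519 = 0.740236, proj(x) = scale * x
proj(x) = [0.220812, 4.660082, 3.772909]
Step 3: Dot product.
a^T * proj(x) = 4*0.220812 + 2*4.660082 + 0*3.772909 = 10.2034


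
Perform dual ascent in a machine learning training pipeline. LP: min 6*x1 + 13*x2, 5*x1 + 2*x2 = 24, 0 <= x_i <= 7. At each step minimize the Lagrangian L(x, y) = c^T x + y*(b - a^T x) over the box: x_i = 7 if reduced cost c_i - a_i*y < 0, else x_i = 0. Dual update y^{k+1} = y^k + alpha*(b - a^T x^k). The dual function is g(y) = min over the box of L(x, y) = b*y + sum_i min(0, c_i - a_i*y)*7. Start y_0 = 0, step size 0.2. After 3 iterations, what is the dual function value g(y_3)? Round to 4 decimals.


Dual ascent for LP: min 6*x1 + 13*x2, 5*x1 + 2*x2 = 24, 0 <= x_i <= 7
Step 1: y^k = 0.0, reduced costs: (6.0, 13.0)
  x^k = (0.0, 0.0), subgradient = b - a^T x = 24.0
  y^{k+1} = 0.0 + 0.2*24.0 = 4.8
Step 2: y^k = 4.8, reduced costs: (-18.0, 3.4)
  x^k = (7.0, 0.0), subgradient = b - a^T x = -11.0
  y^{k+1} = 4.8 + 0.2*-11.0 = 2.6
Step 3: y^k = 2.6, reduced costs: (-7.0, 7.8)
  x^k = (7.0, 0.0), subgradient = b - a^T x = -11.0
  y^{k+1} = 2.6 + 0.2*-11.0 = 0.4
Dual objective at y_3 = 0.4: reduced costs (4.0, 12.2), box minimizer x = (0.0, 0.0)
g(y_3) = b*y + (c1 - a1*y)*x1 + (c2 - a2*y)*x2 = 24*0.4 + 4.0*0.0 + 12.2*0.0 = 9.6 + 0.0 + 0.0 = 9.6


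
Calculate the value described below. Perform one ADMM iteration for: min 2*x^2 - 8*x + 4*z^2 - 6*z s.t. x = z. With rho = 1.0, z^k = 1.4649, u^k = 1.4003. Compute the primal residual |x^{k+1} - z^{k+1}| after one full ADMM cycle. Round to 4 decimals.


ADMM iteration with rho = 1.0, z^k = 1.4649, u^k = 1.4003
Step 1: x-update.
Minimize 2*x^2 - 8*x + (1.0/2)*(x - 1.4649 + 1.4003)^2
FOC: (2*2 + 1.0)*x = 8 + 1.0*(1.4649 - 1.4003)
x^{k+1} = 1.6129
Step 2: z-update.
Minimize 4*z^2 - 6*z + (1.0/2)*(1.6129 - z + 1.4003)^2
FOC: (2*4 + 1.0)*z = 6 + 1.0*(1.6129 + 1.4003)
z^{k+1} = 1.0015
Step 3: u-update.
u^{k+1} = 1.4003 + 1.6129 - 1.0015 = 2.0118
Step 4: Primal residual = |1.6129 - 1.0015| = 0.6115


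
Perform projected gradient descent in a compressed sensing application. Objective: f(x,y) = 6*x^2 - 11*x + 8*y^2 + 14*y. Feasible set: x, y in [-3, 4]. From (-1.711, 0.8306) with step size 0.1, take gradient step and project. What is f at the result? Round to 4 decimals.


Step 1: Compute gradient at (-1.711, 0.8306).
grad_x = 2*6*-1.711 - 11 = -31.532
grad_y = 2*8*0.8306 + 14 = 27.2896
Step 2: Gradient step.
x_raw = -1.711 - 0.1*-31.532 = 1.4422
y_raw = 0.8306 - 0.1*27.2896 = -1.8984
Step 3: Project onto [-3, 4].
x_proj = clip(1.4422) = 1.4422
y_proj = clip(-1.8984) = -1.8984
Step 4: Evaluate f.
f(1.4422, -1.8984) = -1.1314


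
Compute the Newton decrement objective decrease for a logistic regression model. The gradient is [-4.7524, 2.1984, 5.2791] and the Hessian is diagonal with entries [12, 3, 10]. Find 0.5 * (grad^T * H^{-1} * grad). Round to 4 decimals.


Step 1: H is diagonal, so H^(-1) * g = [-0.396, 0.7328, 0.5279].
Step 2: g^T H^(-1) g = sum_i g_i^2 / H_ii
  = (-4.7524)^2/12 + (2.1984)^2/3 + (5.2791)^2/10
  = 1.8821 + 1.611 + 2.7869 = 6.28
Step 3: Objective decrease = 0.5 * g^T H^(-1) g = 3.14


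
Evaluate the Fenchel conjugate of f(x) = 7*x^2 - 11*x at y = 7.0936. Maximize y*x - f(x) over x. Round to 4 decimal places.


f*(y) = sup_x {y*x - a*x^2 - b*x} = sup_x {(y-b)*x - a*x^2}
FOC: (y - b) - 2a*x = 0 => x* = (y - b)/(2a)
x* = (7.0936 + 11)/(2*7) = 1.2924
f*(7.0936) = (y-b)^2/(4a) = (7.0936 + 11)^2/(4*7)
= 327.3784/28 = 11.6921


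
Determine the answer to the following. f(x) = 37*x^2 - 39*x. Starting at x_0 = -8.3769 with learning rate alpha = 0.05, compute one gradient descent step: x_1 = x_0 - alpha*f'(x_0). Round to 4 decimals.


We compute the gradient at x_0 and apply the update.
f'(x) = 74*x - 39
f'(-8.3769) = 74*-8.3769 - 39 = -658.8906
x_1 = -8.3769 - 0.05*-658.8906 = 24.5676


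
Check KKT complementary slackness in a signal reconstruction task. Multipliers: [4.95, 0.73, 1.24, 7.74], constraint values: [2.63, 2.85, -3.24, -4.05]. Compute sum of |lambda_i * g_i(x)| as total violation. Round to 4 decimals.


KKT complementary slackness check:
lambda_1 * g_1 = 4.95 * 2.63 = 13.0185
lambda_2 * g_2 = 0.73 * 2.85 = 2.0805
lambda_3 * g_3 = 1.24 * -3.24 = -4.0176
lambda_4 * g_4 = 7.74 * -4.05 = -31.347
Total violation = 13.0185 + 2.0805 + 4.0176 + 31.347 = 50.4636


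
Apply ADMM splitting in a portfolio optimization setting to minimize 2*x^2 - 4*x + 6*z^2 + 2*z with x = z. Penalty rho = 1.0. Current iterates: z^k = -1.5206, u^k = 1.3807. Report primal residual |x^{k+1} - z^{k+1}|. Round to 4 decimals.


ADMM iteration with rho = 1.0, z^k = -1.5206, u^k = 1.3807
Step 1: x-update.
Minimize 2*x^2 - 4*x + (1.0/2)*(x + 1.5206 + 1.3807)^2
FOC: (2*2 + 1.0)*x = 4 + 1.0*(-1.5206 - 1.3807)
x^{k+1} = 0.2197
Step 2: z-update.
Minimize 6*z^2 + 2*z + (1.0/2)*(0.2197 - z + 1.3807)^2
FOC: (2*6 + 1.0)*z = -2 + 1.0*(0.2197 + 1.3807)
z^{k+1} = -0.0307
Step 3: u-update.
u^{k+1} = 1.3807 + 0.2197 + 0.0307 = 1.6312
Step 4: Primal residual = |0.2197 + 0.0307| = 0.2505


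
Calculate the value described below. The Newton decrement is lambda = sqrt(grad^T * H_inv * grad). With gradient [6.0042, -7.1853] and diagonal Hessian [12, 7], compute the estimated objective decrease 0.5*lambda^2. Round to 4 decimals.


Step 1: H is diagonal, so H^(-1) * g = [0.5004, -1.0265].
Step 2: g^T H^(-1) g = sum_i g_i^2 / H_ii
  = (6.0042)^2/12 + (-7.1853)^2/7
  = 3.0042 + 7.3755 = 10.3797
Step 3: Objective decrease = 0.5 * g^T H^(-1) g = 5.1899


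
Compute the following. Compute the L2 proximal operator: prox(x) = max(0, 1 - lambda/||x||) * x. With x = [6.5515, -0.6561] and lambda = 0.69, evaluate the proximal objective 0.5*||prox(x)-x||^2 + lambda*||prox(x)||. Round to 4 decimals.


Step 1: Compute ||x||.
||x|| = 6.5843
Step 2: Compute scaling factor.
scale = max(0, 1 - 0.69/6.5843) = 0.8952
Step 3: prox(x) = [5.8649, -0.5873]
||prox(x)|| = 5.8943
Step 4: Proximal objective.
0.5*||prox-x||^2 = 0.2381
lambda*||prox|| = 4.0671
Total = 4.3051


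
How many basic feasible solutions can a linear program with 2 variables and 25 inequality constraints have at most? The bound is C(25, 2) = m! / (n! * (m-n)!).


Each vertex corresponds to some choice of n active constraints out of m, so the number of vertices is at most C(m, n) = m! / (n!(m-n)!).
m = 25, n = 2
Numerator: 25 * 24
Denominator: 2! = 2
C(25, 2) = 300


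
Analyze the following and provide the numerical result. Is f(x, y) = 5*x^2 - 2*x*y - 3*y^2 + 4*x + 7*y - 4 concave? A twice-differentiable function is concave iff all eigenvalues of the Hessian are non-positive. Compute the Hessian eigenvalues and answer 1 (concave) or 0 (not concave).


The Hessian of f(x,y) = 5*x^2 - 2*x*y - 3*y^2 + 4*x + 7*y - 4 is:
H = [[10, -2], [-2, -6]]
Trace = 10 - 6 = 4
Determinant = 10*-6 - (-2)^2 = -64
Discriminant = (4)^2 - 4*-64 = 272.0
Eigenvalues: lambda_1 = -6.2462, lambda_2 = 10.2462
The function is not concave.

0


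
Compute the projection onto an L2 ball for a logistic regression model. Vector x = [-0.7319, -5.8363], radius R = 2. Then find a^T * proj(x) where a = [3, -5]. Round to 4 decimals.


Step 1: Compute ||x|| (intermediates to 6 decimals).
||x|| = sqrt((-0.7319)^2 + (-5.8363)^2) = 5.882013
Step 2: Project.
Since ||x|| > R, scale = R/||x|| = 2/5.882013 = 0.34002, proj(x) = scale * x
proj(x) = [-0.248861, -1.984459]
Step 3: Dot product.
a^T * proj(x) = 3*(-0.248861) - 5*(-1.984459) = 9.1757


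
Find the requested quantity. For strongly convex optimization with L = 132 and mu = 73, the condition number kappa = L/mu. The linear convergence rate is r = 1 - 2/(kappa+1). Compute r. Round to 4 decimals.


Step 1: Compute the condition number.
kappa = L/mu = 132/73 = 1.8082
Step 2: Compute the convergence rate.
r = 1 - 2/(kappa + 1) = 1 - 2*mu/(L + mu) = (L - mu)/(L + mu) = 59/205 = 0.2878


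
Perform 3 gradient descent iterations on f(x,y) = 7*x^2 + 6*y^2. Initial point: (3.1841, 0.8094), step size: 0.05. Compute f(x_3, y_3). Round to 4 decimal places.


Gradient descent on f(x,y) = 7*x^2 + 6*y^2.
Starting point: (3.1841, 0.8094), alpha = 0.05
Step 1: grad_x = 2*7*3.1841 = 44.5774, grad_y = 2*6*0.8094 = 9.7128
  x_1 = 3.1841 - 0.05*44.5774 = 0.9552
  y_1 = 0.8094 - 0.05*9.7128 = 0.3238
Step 2: grad_x = 2*7*0.9552 = 13.3732, grad_y = 2*6*0.3238 = 3.8851
  x_2 = 0.9552 - 0.05*13.3732 = 0.2866
  y_2 = 0.3238 - 0.05*3.8851 = 0.1295
Step 3: grad_x = 2*7*0.2866 = 4.012, grad_y = 2*6*0.1295 = 1.554
  x_3 = 0.2866 - 0.05*4.012 = 0.086
  y_3 = 0.1295 - 0.05*1.554 = 0.0518
f(0.086, 0.0518) = 7*0.086^2 + 6*0.0518^2 = 0.0678


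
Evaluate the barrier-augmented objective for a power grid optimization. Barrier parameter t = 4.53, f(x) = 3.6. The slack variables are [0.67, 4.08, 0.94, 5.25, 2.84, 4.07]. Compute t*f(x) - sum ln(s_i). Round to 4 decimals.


Step 1: Compute log-barrier.
ln values: [-0.4005, 1.4061, -0.0619, 1.6582, 1.0438, 1.4036]
phi = -(-0.4005 + 1.4061 - 0.0619 + 1.6582 + 1.0438 + 1.4036) = -5.0494
Step 2: Compute augmented objective.
t*f(x) = 4.53*3.6 = 16.308
Total = 16.308 - 5.0494 = 11.2586


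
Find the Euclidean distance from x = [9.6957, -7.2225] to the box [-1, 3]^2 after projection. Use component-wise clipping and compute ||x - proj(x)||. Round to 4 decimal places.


Project each component onto [-1, 3].
clip(9.6957) = 3.0, clip(-7.2225) = -1.0
Projection = [3.0, -1.0]
Squared diffs: [44.8324, 38.7195]
Distance = sqrt(83.5519) = 9.1407


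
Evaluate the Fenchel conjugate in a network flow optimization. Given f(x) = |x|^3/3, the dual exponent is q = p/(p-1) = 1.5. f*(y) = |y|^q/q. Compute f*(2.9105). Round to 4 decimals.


The conjugate exponent q satisfies 1/p + 1/q = 1.
p = 3, so q = 3/(3 - 1) = 1.5
|y|^q = 2.9105^1.5 = 4.9654
f*(2.9105) = 4.9654 / 1.5 = 3.3102


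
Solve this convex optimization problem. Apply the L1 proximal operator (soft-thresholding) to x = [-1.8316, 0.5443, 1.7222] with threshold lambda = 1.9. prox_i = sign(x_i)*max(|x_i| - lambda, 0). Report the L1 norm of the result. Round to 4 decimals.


Soft-thresholding with lambda = 1.9:
prox(-1.8316) = sign(-1.8316)*max(|-1.8316| - 1.9, 0) = 0.0
prox(0.5443) = sign(0.5443)*max(|0.5443| - 1.9, 0) = 0.0
prox(1.7222) = sign(1.7222)*max(|1.7222| - 1.9, 0) = 0.0
prox(x) = [0.0, 0.0, 0.0]
||prox(x)||_1 = 0.0 + 0.0 + 0.0 = 0.0


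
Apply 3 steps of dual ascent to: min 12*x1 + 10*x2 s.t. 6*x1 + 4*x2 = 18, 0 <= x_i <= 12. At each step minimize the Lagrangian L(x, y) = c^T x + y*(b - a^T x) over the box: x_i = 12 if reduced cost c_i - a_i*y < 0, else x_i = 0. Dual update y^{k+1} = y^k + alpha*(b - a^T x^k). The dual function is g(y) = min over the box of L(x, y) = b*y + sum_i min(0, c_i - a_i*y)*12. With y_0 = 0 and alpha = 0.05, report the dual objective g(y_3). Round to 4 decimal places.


Dual ascent for LP: min 12*x1 + 10*x2, 6*x1 + 4*x2 = 18, 0 <= x_i <= 12
Step 1: y^k = 0.0, reduced costs: (12.0, 10.0)
  x^k = (0.0, 0.0), subgradient = b - a^T x = 18.0
  y^{k+1} = 0.0 + 0.05*18.0 = 0.9
Step 2: y^k = 0.9, reduced costs: (6.6, 6.4)
  x^k = (0.0, 0.0), subgradient = b - a^T x = 18.0
  y^{k+1} = 0.9 + 0.05*18.0 = 1.8
Step 3: y^k = 1.8, reduced costs: (1.2, 2.8)
  x^k = (0.0, 0.0), subgradient = b - a^T x = 18.0
  y^{k+1} = 1.8 + 0.05*18.0 = 2.7
Dual objective at y_3 = 2.7: reduced costs (-4.2, -0.8), box minimizer x = (12.0, 12.0)
g(y_3) = b*y + (c1 - a1*y)*x1 + (c2 - a2*y)*x2 = 18*2.7 + (-4.2)*12.0 + (-0.8)*12.0 = 48.6 - 50.4 - 9.6 = -11.4


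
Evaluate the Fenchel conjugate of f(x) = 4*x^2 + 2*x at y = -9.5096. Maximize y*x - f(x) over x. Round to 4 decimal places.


f*(y) = sup_x {y*x - a*x^2 - b*x} = sup_x {(y-b)*x - a*x^2}
FOC: (y - b) - 2a*x = 0 => x* = (y - b)/(2a)
x* = (-9.5096 - 2)/(2*4) = -1.4387
f*(-9.5096) = (y-b)^2/(4a) = (-9.5096 - 2)^2/(4*4)
= 132.4709/16 = 8.2794


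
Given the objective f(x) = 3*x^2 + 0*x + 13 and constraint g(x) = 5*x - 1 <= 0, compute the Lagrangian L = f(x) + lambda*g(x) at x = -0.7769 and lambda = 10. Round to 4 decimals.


Step 1: Evaluate f(x).
f(-0.7769) = 3*(-0.7769)^2 + 0*(-0.7769) + 13 = 14.8107
Step 2: Evaluate g(x).
g(-0.7769) = 5*-0.7769 - 1 = -4.8845
Step 3: Compute Lagrangian.
L = 14.8107 + 10*-4.8845 = -34.0343


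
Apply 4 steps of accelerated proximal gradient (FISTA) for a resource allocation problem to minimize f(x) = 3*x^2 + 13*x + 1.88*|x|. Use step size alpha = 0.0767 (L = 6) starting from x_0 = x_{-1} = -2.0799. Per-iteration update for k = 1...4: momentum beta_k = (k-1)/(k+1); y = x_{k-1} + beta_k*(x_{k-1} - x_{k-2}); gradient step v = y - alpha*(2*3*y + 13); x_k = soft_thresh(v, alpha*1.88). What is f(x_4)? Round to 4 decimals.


FISTA on f(x) = 3*x^2 + 13*x + 1.88*|x|
L = 6, alpha = 0.0767
Iteration 1: beta = 0.0, y = -2.0799 + 0.0*(-2.0799 + 2.0799) = -2.0799
  grad(y) = 0.5206, v = y - alpha*grad = -2.1198
  prox(v) = soft_thresh(-2.1198, 0.1442) = -1.9756
Iteration 2: beta = 0.3333, y = -1.9756 + 0.3333*(-1.9756 + 2.0799) = -1.9409
  grad(y) = 1.3547, v = y - alpha*grad = -2.0448
  prox(v) = soft_thresh(-2.0448, 0.1442) = -1.9006
Iteration 3: beta = 0.5, y = -1.9006 + 0.5*(-1.9006 + 1.9756) = -1.8631
  grad(y) = 1.8216, v = y - alpha*grad = -2.0028
  prox(v) = soft_thresh(-2.0028, 0.1442) = -1.8586
Iteration 4: beta = 0.6, y = -1.8586 + 0.6*(-1.8586 + 1.9006) = -1.8334
  grad(y) = 1.9997, v = y - alpha*grad = -1.9868
  prox(v) = soft_thresh(-1.9868, 0.1442) = -1.8426
f(x_4) = 3*(-1.8426)^2 + 13*(-1.8426) + 1.88*|-1.8426| = -10.3042


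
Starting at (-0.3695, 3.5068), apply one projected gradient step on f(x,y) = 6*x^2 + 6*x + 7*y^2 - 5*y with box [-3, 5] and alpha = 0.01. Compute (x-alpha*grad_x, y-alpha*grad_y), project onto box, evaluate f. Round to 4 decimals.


Step 1: Compute gradient at (-0.3695, 3.5068).
grad_x = 2*6*-0.3695 + 6 = 1.566
grad_y = 2*7*3.5068 - 5 = 44.0952
Step 2: Gradient step.
x_raw = -0.3695 - 0.01*1.566 = -0.3852
y_raw = 3.5068 - 0.01*44.0952 = 3.0658
Step 3: Project onto [-3, 5].
x_proj = clip(-0.3852) = -0.3852
y_proj = clip(3.0658) = 3.0658
Step 4: Evaluate f.
f(-0.3852, 3.0658) = 49.0459


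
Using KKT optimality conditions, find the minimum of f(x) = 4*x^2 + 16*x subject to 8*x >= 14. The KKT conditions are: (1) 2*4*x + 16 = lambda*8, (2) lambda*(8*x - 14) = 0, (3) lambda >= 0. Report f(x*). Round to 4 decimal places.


Step 1: Try lambda = 0 (constraint inactive).
x_unc = -16/(2*4) = -2.0
Check: 8*-2.0 = -16.0 < 14 -- violated!
Step 2: Constraint must be active: 8*x = 14
x* = 14/8 = 1.75
lambda = (2*4*1.75 + 16)/8 = 3.75
Step 3: Compute optimal value.
f(x*) = 4*1.75^2 + 16*1.75 = 40.25


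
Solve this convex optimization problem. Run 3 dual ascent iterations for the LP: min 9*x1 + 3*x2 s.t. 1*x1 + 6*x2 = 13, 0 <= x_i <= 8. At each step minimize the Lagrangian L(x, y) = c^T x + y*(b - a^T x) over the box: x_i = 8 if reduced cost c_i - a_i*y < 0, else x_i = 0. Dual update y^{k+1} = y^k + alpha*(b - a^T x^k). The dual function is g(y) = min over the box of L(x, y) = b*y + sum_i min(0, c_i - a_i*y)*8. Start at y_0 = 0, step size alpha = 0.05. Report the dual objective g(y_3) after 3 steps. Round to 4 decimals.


Dual ascent for LP: min 9*x1 + 3*x2, 1*x1 + 6*x2 = 13, 0 <= x_i <= 8
Step 1: y^k = 0.0, reduced costs: (9.0, 3.0)
  x^k = (0.0, 0.0), subgradient = b - a^T x = 13.0
  y^{k+1} = 0.0 + 0.05*13.0 = 0.65
Step 2: y^k = 0.65, reduced costs: (8.35, -0.9)
  x^k = (0.0, 8.0), subgradient = b - a^T x = -35.0
  y^{k+1} = 0.65 + 0.05*-35.0 = -1.1
Step 3: y^k = -1.1, reduced costs: (10.1, 9.6)
  x^k = (0.0, 0.0), subgradient = b - a^T x = 13.0
  y^{k+1} = -1.1 + 0.05*13.0 = -0.45
Dual objective at y_3 = -0.45: reduced costs (9.45, 5.7), box minimizer x = (0.0, 0.0)
g(y_3) = b*y + (c1 - a1*y)*x1 + (c2 - a2*y)*x2 = 13*(-0.45) + 9.45*0.0 + 5.7*0.0 = -5.85 + 0.0 + 0.0 = -5.85


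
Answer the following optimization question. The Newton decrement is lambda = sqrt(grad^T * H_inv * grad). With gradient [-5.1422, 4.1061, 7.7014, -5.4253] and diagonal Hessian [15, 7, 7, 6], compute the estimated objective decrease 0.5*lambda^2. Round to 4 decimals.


Step 1: H is diagonal, so H^(-1) * g = [-0.3428, 0.5866, 1.1002, -0.9042].
Step 2: g^T H^(-1) g = sum_i g_i^2 / H_ii
  = (-5.1422)^2/15 + (4.1061)^2/7 + (7.7014)^2/7 + (-5.4253)^2/6
  = 1.7628 + 2.4086 + 8.4731 + 4.9056 = 17.5501
Step 3: Objective decrease = 0.5 * g^T H^(-1) g = 8.7751


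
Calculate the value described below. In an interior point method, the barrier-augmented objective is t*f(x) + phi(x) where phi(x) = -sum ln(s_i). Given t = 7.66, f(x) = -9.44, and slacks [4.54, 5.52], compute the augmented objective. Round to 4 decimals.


Step 1: Compute log-barrier.
ln values: [1.5129, 1.7084]
phi = -(1.5129 + 1.7084) = -3.2213
Step 2: Compute augmented objective.
t*f(x) = 7.66*-9.44 = -72.3104
Total = -72.3104 - 3.2213 = -75.5317


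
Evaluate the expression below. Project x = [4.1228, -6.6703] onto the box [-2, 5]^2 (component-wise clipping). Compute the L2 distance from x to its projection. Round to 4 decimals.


Project each component onto [-2, 5].
clip(4.1228) = 4.1228, clip(-6.6703) = -2.0
Projection = [4.1228, -2.0]
Squared diffs: [0.0, 21.8117]
Distance = sqrt(21.8117) = 4.6703


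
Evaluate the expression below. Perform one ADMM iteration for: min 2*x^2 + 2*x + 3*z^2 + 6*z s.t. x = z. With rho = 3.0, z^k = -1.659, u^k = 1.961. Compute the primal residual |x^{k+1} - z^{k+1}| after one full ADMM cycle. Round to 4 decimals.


ADMM iteration with rho = 3.0, z^k = -1.659, u^k = 1.961
Step 1: x-update.
Minimize 2*x^2 + 2*x + (3.0/2)*(x + 1.659 + 1.961)^2
FOC: (2*2 + 3.0)*x = -2 + 3.0*(-1.659 - 1.961)
x^{k+1} = -1.8371
Step 2: z-update.
Minimize 3*z^2 + 6*z + (3.0/2)*(-1.8371 - z + 1.961)^2
FOC: (2*3 + 3.0)*z = -6 + 3.0*(-1.8371 + 1.961)
z^{k+1} = -0.6254
Step 3: u-update.
u^{k+1} = 1.961 - 1.8371 + 0.6254 = 0.7492
Step 4: Primal residual = |-1.8371 + 0.6254| = 1.2118


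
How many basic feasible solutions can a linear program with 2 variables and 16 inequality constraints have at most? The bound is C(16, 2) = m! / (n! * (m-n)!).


Each vertex corresponds to some choice of n active constraints out of m, so the number of vertices is at most C(m, n) = m! / (n!(m-n)!).
m = 16, n = 2
Numerator: 16 * 15
Denominator: 2! = 2
C(16, 2) = 120


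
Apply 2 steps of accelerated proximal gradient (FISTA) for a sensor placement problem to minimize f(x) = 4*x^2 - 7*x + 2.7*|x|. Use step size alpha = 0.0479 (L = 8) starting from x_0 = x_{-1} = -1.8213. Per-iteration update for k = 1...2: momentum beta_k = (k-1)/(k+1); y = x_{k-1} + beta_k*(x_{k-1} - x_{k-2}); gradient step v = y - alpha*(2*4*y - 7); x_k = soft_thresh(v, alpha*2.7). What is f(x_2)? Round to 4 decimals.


FISTA on f(x) = 4*x^2 - 7*x + 2.7*|x|
L = 8, alpha = 0.0479
Iteration 1: beta = 0.0, y = -1.8213 + 0.0*(-1.8213 + 1.8213) = -1.8213
  grad(y) = -21.5704, v = y - alpha*grad = -0.7881
  prox(v) = soft_thresh(-0.7881, 0.1293) = -0.6587
Iteration 2: beta = 0.3333, y = -0.6587 + 0.3333*(-0.6587 + 1.8213) = -0.2712
  grad(y) = -9.1698, v = y - alpha*grad = 0.168
  prox(v) = soft_thresh(0.168, 0.1293) = 0.0387
f(x_2) = 4*0.0387^2 - 7*0.0387 + 2.7*|0.0387| = -0.1603


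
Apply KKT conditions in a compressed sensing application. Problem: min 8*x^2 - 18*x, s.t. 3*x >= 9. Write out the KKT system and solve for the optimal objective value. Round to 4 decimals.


Step 1: Try lambda = 0 (constraint inactive).
x_unc = 18/(2*8) = 1.125
Check: 3*1.125 = 3.375 < 9 -- violated!
Step 2: Constraint must be active: 3*x = 9
x* = 9/3 = 3.0
lambda = (2*8*3.0 - 18)/3 = 10.0
Step 3: Compute optimal value.
f(x*) = 8*3.0^2 - 18*3.0 = 18.0
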